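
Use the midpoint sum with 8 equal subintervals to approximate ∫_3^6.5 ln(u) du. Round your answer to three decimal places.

Δu = (6.5 − 3)/8 = 0.4375.
Midpoints: 3.21875, 3.65625, 4.09375, 4.53125, 4.96875, 5.40625, 5.84375, 6.28125.
f(3.21875) ≈ 1.169, f(3.65625) ≈ 1.296, f(4.09375) ≈ 1.409, f(4.53125) ≈ 1.511, f(4.96875) ≈ 1.603, f(5.40625) ≈ 1.688, f(5.84375) ≈ 1.765, f(6.28125) ≈ 1.838.
Sum = Δu · [f(3.21875) + f(3.65625) + f(4.09375) + ...].
Sum ≈ 5.372.

5.372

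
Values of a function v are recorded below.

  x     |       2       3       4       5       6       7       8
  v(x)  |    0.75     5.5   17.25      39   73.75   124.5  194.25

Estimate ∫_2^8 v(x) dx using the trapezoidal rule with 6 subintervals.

357.5

Δx = 1.
T_6 = (1/2)·[0.75 + 2·5.5 + 2·17.25 + 2·39 + 2·73.75 + 2·124.5 + 194.25] = 357.5.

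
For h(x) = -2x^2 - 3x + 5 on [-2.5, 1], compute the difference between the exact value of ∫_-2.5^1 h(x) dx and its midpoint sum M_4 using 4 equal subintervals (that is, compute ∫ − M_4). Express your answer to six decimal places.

Exact integral: ∫_-2.5^1 h(x) dx ≈ 14.29166667.
M_4 = 14.73828125.
Error ≈ 14.29166667 − 14.73828125 ≈ -0.446615.

-0.446615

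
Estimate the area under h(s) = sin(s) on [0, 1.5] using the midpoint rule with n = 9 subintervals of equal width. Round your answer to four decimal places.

Δs = (1.5 − 0)/9 = 1/6.
Midpoints: 1/12, 0.25, 5/12, 7/12, 0.75, 11/12, 13/12, 1.25, 17/12.
h(1/12) ≈ 0.0832, h(0.25) ≈ 0.2474, h(5/12) ≈ 0.4047, h(7/12) ≈ 0.5508, h(0.75) ≈ 0.6816, h(11/12) ≈ 0.7936, h(13/12) ≈ 0.8835, h(1.25) ≈ 0.9490, h(17/12) ≈ 0.9881.
Sum = Δs · [h(1/12) + h(0.25) + h(5/12) + ...].
Sum ≈ 0.9303.

0.9303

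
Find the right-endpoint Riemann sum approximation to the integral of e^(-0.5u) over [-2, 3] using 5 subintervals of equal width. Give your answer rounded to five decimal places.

Δu = (3 − (-2))/5 = 1.
Right endpoints: -1, 0, 1, 2, 3.
f(-1) ≈ 1.64872, f(0) ≈ 1.00000, f(1) ≈ 0.60653, f(2) ≈ 0.36788, f(3) ≈ 0.22313.
Sum = Δu · [f(-1) + f(0) + f(1) + f(2) + f(3)].
Sum ≈ 3.84626.

3.84626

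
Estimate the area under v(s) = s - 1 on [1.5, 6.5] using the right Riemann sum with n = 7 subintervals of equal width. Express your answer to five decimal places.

16.78571

Δs = (6.5 − 1.5)/7 = 5/7.
Right endpoints: 31/14, 41/14, 51/14, 61/14, 71/14, 81/14, 6.5.
v(31/14) = 17/14, v(41/14) = 27/14, v(51/14) = 37/14, v(61/14) = 47/14, v(71/14) = 57/14, v(81/14) = 67/14, v(6.5) = 5.5.
Sum = Δs · [v(31/14) + v(41/14) + v(51/14) + ...].
Sum ≈ 16.78571.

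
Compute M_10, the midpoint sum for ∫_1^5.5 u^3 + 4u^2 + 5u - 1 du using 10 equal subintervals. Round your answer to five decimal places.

516.59648

Δu = (5.5 − 1)/10 = 0.45.
Midpoints: 1.225, 1.675, 2.125, 2.575, 3.025, 3.475, 3.925, 4.375, 4.825, 5.275.
f(1.225) = 829809/64000, f(1.675) = 1491003/64000, f(2.125) = 19089/512, f(2.575) = 3550167/64000, f(3.025) = 5018121/64000, f(3.475) = 6824979/64000, f(3.925) = 9005733/64000, f(4.375) = 92763/512, f(4.825) = 14628897/64000, f(5.275) = 18141291/64000.
Sum = Δu · [f(1.225) + f(1.675) + f(2.125) + ...].
Sum ≈ 516.59648.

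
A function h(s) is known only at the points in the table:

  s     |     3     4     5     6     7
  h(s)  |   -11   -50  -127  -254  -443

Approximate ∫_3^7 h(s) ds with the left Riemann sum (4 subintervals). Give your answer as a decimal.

Δs = 1.
Sum = 1·[(-11) + (-50) + (-127) + (-254)] = -442.

-442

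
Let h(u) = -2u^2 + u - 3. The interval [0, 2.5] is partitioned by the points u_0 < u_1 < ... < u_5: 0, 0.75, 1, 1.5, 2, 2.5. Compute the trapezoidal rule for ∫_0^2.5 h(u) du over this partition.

-15.0625

Subinterval widths: 0.75, 0.25, 0.5, 0.5, 0.5.
h(0) = -3, h(0.75) = -3.375, h(1) = -4, h(1.5) = -6, h(2) = -9, h(2.5) = -13.
On each subinterval the trapezoid contributes (Δu_i/2)·[h(u_{i-1}) + h(u_i)].
Sum = -15.0625.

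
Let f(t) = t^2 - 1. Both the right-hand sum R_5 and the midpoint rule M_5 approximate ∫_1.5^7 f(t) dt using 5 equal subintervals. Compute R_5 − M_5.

27.37625

R_5 = 134.53.
M_5 = 107.15375.
R_5 − M_5 = 27.37625.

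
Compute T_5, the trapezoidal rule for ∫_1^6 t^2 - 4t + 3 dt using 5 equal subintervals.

Δt = (6 − 1)/5 = 1.
f(1) = 0, f(2) = -1, f(3) = 0, f(4) = 3, f(5) = 8, f(6) = 15.
T_5 = (Δt/2)·[f(t_0) + 2f(t_1) + ... + 2f(t_{4}) + f(t_5)].
Sum = 17.5.

17.5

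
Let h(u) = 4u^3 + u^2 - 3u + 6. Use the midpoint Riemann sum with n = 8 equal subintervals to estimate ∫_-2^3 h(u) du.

Δu = (3 − (-2))/8 = 0.625.
Midpoints: -1.6875, -1.0625, -0.4375, 0.1875, 0.8125, 1.4375, 2.0625, 2.6875.
h(-1.6875) = -5439/1024, h(-1.0625) = 5651/1024, h(-0.4375) = 7341/1024, h(0.1875) = 5631/1024, h(0.8125) = 6521/1024, h(1.4375) = 16011/1024, h(2.0625) = 40101/1024, h(2.6875) = 84791/1024.
Sum = Δu · [h(-1.6875) + h(-1.0625) + h(-0.4375) + ...].
Sum = 98.02734375.

98.02734375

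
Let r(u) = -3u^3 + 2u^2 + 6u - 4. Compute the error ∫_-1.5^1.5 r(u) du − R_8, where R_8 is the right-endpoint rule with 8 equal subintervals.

0.28125

Exact integral: ∫_-1.5^1.5 r(u) du = -7.5.
R_8 = -7.78125.
Error = -7.5 − (-7.78125) = 0.28125.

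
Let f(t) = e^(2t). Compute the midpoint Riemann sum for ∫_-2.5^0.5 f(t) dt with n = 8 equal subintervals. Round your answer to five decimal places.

1.32451

Δt = (0.5 − (-2.5))/8 = 0.375.
Midpoints: -2.3125, -1.9375, -1.5625, -1.1875, -0.8125, -0.4375, -0.0625, 0.3125.
f(-2.3125) ≈ 0.00980, f(-1.9375) ≈ 0.02075, f(-1.5625) ≈ 0.04394, f(-1.1875) ≈ 0.09301, f(-0.8125) ≈ 0.19691, f(-0.4375) ≈ 0.41686, f(-0.0625) ≈ 0.88250, f(0.3125) ≈ 1.86825.
Sum = Δt · [f(-2.3125) + f(-1.9375) + f(-1.5625) + ...].
Sum ≈ 1.32451.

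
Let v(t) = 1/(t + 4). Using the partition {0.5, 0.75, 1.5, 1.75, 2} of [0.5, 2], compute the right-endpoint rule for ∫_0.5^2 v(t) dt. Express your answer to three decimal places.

0.274

Subinterval widths: 0.25, 0.75, 0.25, 0.25.
Right endpoints: 0.75, 1.5, 1.75, 2.
v(0.75) = 4/19, v(1.5) = 2/11, v(1.75) = 4/23, v(2) = 1/6.
Sum = Σ Δt_i · v(t_i).
Sum ≈ 0.274.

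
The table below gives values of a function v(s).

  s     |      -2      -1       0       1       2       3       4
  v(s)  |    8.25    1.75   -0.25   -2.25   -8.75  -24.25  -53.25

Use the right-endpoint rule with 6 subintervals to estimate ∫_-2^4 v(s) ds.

-87

Δs = 1.
Sum = 1·[1.75 + (-0.25) + (-2.25) + (-8.75) + (-24.25) + (-53.25)] = -87.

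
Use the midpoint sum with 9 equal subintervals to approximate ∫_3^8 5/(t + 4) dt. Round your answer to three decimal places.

2.694

Δt = (8 − 3)/9 = 5/9.
Midpoints: 59/18, 23/6, 79/18, 89/18, 5.5, 109/18, 119/18, 43/6, 139/18.
f(59/18) = 90/131, f(23/6) = 30/47, f(79/18) = 90/151, f(89/18) = 90/161, f(5.5) = 10/19, f(109/18) = 90/181, f(119/18) = 90/191, f(43/6) = 30/67, f(139/18) = 90/211.
Sum = Δt · [f(59/18) + f(23/6) + f(79/18) + ...].
Sum ≈ 2.694.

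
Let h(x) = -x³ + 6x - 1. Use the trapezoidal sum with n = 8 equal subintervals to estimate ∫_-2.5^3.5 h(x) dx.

Δx = (3.5 − (-2.5))/8 = 0.75.
h(-2.5) = -0.375, h(-1.75) = -6.140625, h(-1) = -6, h(-0.25) = -2.484375, h(0.5) = 1.875, h(1.25) = 4.546875, h(2) = 3, h(2.75) = -5.296875, h(3.5) = -22.875.
T_8 = (Δx/2)·[h(x_0) + 2h(x_1) + ... + 2h(x_{7}) + h(x_8)].
Sum = -16.59375.

-16.59375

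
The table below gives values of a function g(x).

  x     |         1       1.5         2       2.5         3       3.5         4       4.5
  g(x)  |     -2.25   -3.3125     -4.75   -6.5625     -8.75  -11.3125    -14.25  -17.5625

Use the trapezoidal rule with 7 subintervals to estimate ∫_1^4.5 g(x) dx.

Δx = 0.5.
T_7 = (0.5/2)·[(-2.25) + 2·(-3.3125) + 2·(-4.75) + 2·(-6.5625) + 2·(-8.75) + 2·(-11.3125) + 2·(-14.25) + (-17.5625)] = -29.421875.

-29.421875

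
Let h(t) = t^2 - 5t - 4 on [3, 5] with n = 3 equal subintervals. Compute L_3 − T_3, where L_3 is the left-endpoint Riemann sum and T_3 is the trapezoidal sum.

L_3 ≈ -17.18519.
T_3 ≈ -15.18519.
L_3 − T_3 = -2.

-2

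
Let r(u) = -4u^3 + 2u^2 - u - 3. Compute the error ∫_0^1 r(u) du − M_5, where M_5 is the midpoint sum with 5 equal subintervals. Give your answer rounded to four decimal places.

-0.0133

Exact integral: ∫_0^1 r(u) du ≈ -3.833333.
M_5 = -3.82.
Error ≈ -3.833333 − (-3.82) ≈ -0.0133.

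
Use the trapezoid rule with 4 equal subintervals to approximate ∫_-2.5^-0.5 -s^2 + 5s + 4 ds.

-12.25

Δs = (-0.5 − (-2.5))/4 = 0.5.
f(-2.5) = -14.75, f(-2) = -10, f(-1.5) = -5.75, f(-1) = -2, f(-0.5) = 1.25.
T_4 = (Δs/2)·[f(s_0) + 2f(s_1) + 2f(s_2) + 2f(s_3) + f(s_4)].
Sum = -12.25.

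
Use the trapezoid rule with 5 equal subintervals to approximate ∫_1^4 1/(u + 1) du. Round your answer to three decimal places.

Δu = (4 − 1)/5 = 0.6.
f(1) = 0.5, f(1.6) = 5/13, f(2.2) = 0.3125, f(2.8) = 5/19, f(3.4) = 5/22, f(4) = 0.2.
T_5 = (Δu/2)·[f(u_0) + 2f(u_1) + ... + 2f(u_{4}) + f(u_5)].
Sum ≈ 0.923.

0.923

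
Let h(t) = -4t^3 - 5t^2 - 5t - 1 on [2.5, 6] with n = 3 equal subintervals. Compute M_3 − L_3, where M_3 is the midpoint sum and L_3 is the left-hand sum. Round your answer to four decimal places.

-497.8264

M_3 ≈ -1646.539352.
L_3 ≈ -1148.712963.
M_3 − L_3 ≈ -497.8264.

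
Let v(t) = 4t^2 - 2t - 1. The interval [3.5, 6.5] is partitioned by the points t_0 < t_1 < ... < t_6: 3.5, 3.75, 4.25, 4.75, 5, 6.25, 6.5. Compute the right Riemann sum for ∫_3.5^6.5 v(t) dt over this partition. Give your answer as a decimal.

322.625

Subinterval widths: 0.25, 0.5, 0.5, 0.25, 1.25, 0.25.
Right endpoints: 3.75, 4.25, 4.75, 5, 6.25, 6.5.
v(3.75) = 47.75, v(4.25) = 62.75, v(4.75) = 79.75, v(5) = 89, v(6.25) = 142.75, v(6.5) = 155.
Sum = Σ Δt_i · v(t_i).
Sum = 322.625.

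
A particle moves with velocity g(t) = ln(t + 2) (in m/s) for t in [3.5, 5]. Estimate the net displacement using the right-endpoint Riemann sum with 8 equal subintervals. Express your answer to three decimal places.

Δt = (5 − 3.5)/8 = 0.1875.
Right endpoints: 3.6875, 3.875, 4.0625, 4.25, 4.4375, 4.625, 4.8125, 5.
g(3.6875) ≈ 1.738, g(3.875) ≈ 1.771, g(4.0625) ≈ 1.802, g(4.25) ≈ 1.833, g(4.4375) ≈ 1.862, g(4.625) ≈ 1.891, g(4.8125) ≈ 1.919, g(5) ≈ 1.946.
Sum = Δt · [g(3.6875) + g(3.875) + g(4.0625) + ...].
Sum ≈ 2.768.

2.768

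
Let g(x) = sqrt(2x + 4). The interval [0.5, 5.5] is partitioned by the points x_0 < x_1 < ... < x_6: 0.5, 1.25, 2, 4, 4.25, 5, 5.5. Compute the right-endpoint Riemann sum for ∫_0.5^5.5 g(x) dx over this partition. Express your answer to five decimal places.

Subinterval widths: 0.75, 0.75, 2, 0.25, 0.75, 0.5.
Right endpoints: 1.25, 2, 4, 4.25, 5, 5.5.
g(1.25) ≈ 2.54951, g(2) ≈ 2.82843, g(4) ≈ 3.46410, g(4.25) ≈ 3.53553, g(5) ≈ 3.74166, g(5.5) ≈ 3.87298.
Sum = Σ Δx_i · g(x_i).
Sum ≈ 16.58827.

16.58827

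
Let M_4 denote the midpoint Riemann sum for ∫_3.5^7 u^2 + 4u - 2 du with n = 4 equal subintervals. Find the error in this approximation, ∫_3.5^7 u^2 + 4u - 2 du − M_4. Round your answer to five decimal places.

Exact integral: ∫_3.5^7 f(u) du ≈ 166.5416667.
M_4 ≈ 166.3183594.
Error ≈ 166.5416667 − 166.3183594 ≈ 0.22331.

0.22331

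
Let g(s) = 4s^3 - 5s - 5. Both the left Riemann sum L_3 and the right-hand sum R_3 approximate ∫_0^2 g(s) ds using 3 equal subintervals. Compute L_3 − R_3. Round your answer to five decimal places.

-14.66667

L_3 ≈ -9.5555556.
R_3 ≈ 5.1111111.
L_3 − R_3 ≈ -14.66667.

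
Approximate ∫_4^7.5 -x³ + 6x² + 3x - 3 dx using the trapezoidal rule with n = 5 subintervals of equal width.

35.39375

Δx = (7.5 − 4)/5 = 0.7.
f(4) = 41, f(4.7) = 39.817, f(5.4) = 30.696, f(6.1) = 11.579, f(6.8) = -19.592, f(7.5) = -64.875.
T_5 = (Δx/2)·[f(x_0) + 2f(x_1) + ... + 2f(x_{4}) + f(x_5)].
Sum = 35.39375.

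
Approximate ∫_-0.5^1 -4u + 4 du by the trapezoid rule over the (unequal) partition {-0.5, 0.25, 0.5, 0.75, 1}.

4.5

Subinterval widths: 0.75, 0.25, 0.25, 0.25.
f(-0.5) = 6, f(0.25) = 3, f(0.5) = 2, f(0.75) = 1, f(1) = 0.
On each subinterval the trapezoid contributes (Δu_i/2)·[f(u_{i-1}) + f(u_i)].
Sum = 4.5.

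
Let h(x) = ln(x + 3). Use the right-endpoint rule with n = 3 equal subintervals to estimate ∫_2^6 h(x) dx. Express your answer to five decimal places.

8.10658

Δx = (6 − 2)/3 = 4/3.
Right endpoints: 10/3, 14/3, 6.
h(10/3) ≈ 1.84583, h(14/3) ≈ 2.03688, h(6) ≈ 2.19722.
Sum = Δx · [h(10/3) + h(14/3) + h(6)].
Sum ≈ 8.10658.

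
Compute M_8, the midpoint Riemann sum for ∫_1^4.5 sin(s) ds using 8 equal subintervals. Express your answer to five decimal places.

0.75712

Δs = (4.5 − 1)/8 = 0.4375.
Midpoints: 1.21875, 1.65625, 2.09375, 2.53125, 2.96875, 3.40625, 3.84375, 4.28125.
f(1.21875) ≈ 0.93867, f(1.65625) ≈ 0.99635, f(2.09375) ≈ 0.86635, f(2.53125) ≈ 0.57315, f(2.96875) ≈ 0.17198, f(3.40625) ≈ -0.26158, f(3.84375) ≈ -0.64587, f(4.28125) ≈ -0.90849.
Sum = Δs · [f(1.21875) + f(1.65625) + f(2.09375) + ...].
Sum ≈ 0.75712.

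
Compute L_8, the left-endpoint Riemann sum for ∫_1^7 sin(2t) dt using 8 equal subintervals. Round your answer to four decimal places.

-0.2530

Δt = (7 − 1)/8 = 0.75.
Left endpoints: 1, 1.75, 2.5, 3.25, 4, 4.75, 5.5, 6.25.
f(1) ≈ 0.9093, f(1.75) ≈ -0.3508, f(2.5) ≈ -0.9589, f(3.25) ≈ 0.2151, f(4) ≈ 0.9894, f(4.75) ≈ -0.0752, f(5.5) ≈ -1.0000, f(6.25) ≈ -0.0663.
Sum = Δt · [f(1) + f(1.75) + f(2.5) + ...].
Sum ≈ -0.2530.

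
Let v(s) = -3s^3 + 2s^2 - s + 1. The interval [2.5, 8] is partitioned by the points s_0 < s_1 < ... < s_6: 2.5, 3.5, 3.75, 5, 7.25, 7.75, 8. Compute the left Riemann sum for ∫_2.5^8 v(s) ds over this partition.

-1811.765625

Subinterval widths: 1, 0.25, 1.25, 2.25, 0.5, 0.25.
Left endpoints: 2.5, 3.5, 3.75, 5, 7.25, 7.75.
v(2.5) = -35.875, v(3.5) = -106.625, v(3.75) = -132.828125, v(5) = -329, v(7.25) = -1044.359375, v(7.75) = -1283.078125.
Sum = Σ Δs_i · v(s_i).
Sum = -1811.765625.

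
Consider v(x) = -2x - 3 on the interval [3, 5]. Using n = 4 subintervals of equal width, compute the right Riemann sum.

-23

Δx = (5 − 3)/4 = 0.5.
Right endpoints: 3.5, 4, 4.5, 5.
v(3.5) = -10, v(4) = -11, v(4.5) = -12, v(5) = -13.
Sum = Δx · [v(3.5) + v(4) + v(4.5) + v(5)].
Sum = -23.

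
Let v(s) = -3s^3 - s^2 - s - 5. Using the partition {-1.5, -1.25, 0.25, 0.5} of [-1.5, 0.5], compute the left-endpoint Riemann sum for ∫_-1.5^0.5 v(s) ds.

Subinterval widths: 0.25, 1.5, 0.25.
Left endpoints: -1.5, -1.25, 0.25.
v(-1.5) = 4.375, v(-1.25) = 0.546875, v(0.25) = -5.359375.
Sum = Σ Δs_i · v(s_i).
Sum = 0.57421875.

0.57421875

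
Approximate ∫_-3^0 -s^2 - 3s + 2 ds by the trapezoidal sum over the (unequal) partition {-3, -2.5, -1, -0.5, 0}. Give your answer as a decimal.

Subinterval widths: 0.5, 1.5, 0.5, 0.5.
f(-3) = 2, f(-2.5) = 3.25, f(-1) = 4, f(-0.5) = 3.25, f(0) = 2.
On each subinterval the trapezoid contributes (Δs_i/2)·[f(s_{i-1}) + f(s_i)].
Sum = 9.875.

9.875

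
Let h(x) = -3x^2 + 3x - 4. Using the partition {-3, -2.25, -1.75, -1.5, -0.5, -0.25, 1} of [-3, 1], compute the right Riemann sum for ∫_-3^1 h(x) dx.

-44.96875

Subinterval widths: 0.75, 0.5, 0.25, 1, 0.25, 1.25.
Right endpoints: -2.25, -1.75, -1.5, -0.5, -0.25, 1.
h(-2.25) = -25.9375, h(-1.75) = -18.4375, h(-1.5) = -15.25, h(-0.5) = -6.25, h(-0.25) = -4.9375, h(1) = -4.
Sum = Σ Δx_i · h(x_i).
Sum = -44.96875.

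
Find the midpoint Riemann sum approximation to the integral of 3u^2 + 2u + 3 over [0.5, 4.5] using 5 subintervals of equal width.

Δu = (4.5 − 0.5)/5 = 0.8.
Midpoints: 0.9, 1.7, 2.5, 3.3, 4.1.
f(0.9) = 7.23, f(1.7) = 15.07, f(2.5) = 26.75, f(3.3) = 42.27, f(4.1) = 61.63.
Sum = Δu · [f(0.9) + f(1.7) + f(2.5) + f(3.3) + f(4.1)].
Sum = 122.36.

122.36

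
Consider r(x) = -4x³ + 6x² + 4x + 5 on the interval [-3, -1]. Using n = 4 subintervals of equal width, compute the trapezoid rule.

128.5

Δx = (-1 − (-3))/4 = 0.5.
r(-3) = 155, r(-2.5) = 95, r(-2) = 53, r(-1.5) = 26, r(-1) = 11.
T_4 = (Δx/2)·[r(x_0) + 2r(x_1) + 2r(x_2) + 2r(x_3) + r(x_4)].
Sum = 128.5.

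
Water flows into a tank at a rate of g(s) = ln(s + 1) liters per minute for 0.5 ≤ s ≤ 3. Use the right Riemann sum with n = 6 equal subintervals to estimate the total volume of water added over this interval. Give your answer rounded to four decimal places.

2.6353

Δs = (3 − 0.5)/6 = 5/12.
Right endpoints: 11/12, 4/3, 1.75, 13/6, 31/12, 3.
g(11/12) ≈ 0.6506, g(4/3) ≈ 0.8473, g(1.75) ≈ 1.0116, g(13/6) ≈ 1.1527, g(31/12) ≈ 1.2763, g(3) ≈ 1.3863.
Sum = Δs · [g(11/12) + g(4/3) + g(1.75) + ...].
Sum ≈ 2.6353.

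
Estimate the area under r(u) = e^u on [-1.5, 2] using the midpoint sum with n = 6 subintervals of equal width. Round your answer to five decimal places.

Δu = (2 − (-1.5))/6 = 7/12.
Midpoints: -29/24, -0.625, -1/24, 13/24, 1.125, 41/24.
r(-29/24) ≈ 0.29869, r(-0.625) ≈ 0.53526, r(-1/24) ≈ 0.95919, r(13/24) ≈ 1.71887, r(1.125) ≈ 3.08022, r(41/24) ≈ 5.51975.
Sum = Δu · [r(-29/24) + r(-0.625) + r(-1/24) + ...].
Sum ≈ 7.06533.

7.06533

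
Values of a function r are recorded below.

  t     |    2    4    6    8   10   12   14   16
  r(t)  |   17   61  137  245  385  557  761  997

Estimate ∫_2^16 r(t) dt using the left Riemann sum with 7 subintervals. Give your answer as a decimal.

Δt = 2.
Sum = 2·[17 + 61 + 137 + 245 + 385 + 557 + 761] = 4326.

4326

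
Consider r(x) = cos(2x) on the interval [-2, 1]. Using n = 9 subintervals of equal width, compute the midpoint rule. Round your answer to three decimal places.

0.078

Δx = (1 − (-2))/9 = 1/3.
Midpoints: -11/6, -1.5, -7/6, -5/6, -0.5, -1/6, 1/6, 0.5, 5/6.
r(-11/6) ≈ -0.865, r(-1.5) ≈ -0.990, r(-7/6) ≈ -0.691, r(-5/6) ≈ -0.096, r(-0.5) ≈ 0.540, r(-1/6) ≈ 0.945, r(1/6) ≈ 0.945, r(0.5) ≈ 0.540, r(5/6) ≈ -0.096.
Sum = Δx · [r(-11/6) + r(-1.5) + r(-7/6) + ...].
Sum ≈ 0.078.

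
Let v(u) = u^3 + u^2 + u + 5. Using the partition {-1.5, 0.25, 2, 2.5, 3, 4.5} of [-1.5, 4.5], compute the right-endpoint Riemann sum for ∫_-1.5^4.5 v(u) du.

Subinterval widths: 1.75, 1.75, 0.5, 0.5, 1.5.
Right endpoints: 0.25, 2, 2.5, 3, 4.5.
v(0.25) = 5.328125, v(2) = 19, v(2.5) = 29.375, v(3) = 44, v(4.5) = 120.875.
Sum = Σ Δu_i · v(u_i).
Sum = 260.57421875.

260.57421875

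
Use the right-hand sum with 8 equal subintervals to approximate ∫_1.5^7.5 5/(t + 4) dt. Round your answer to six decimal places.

3.516091

Δt = (7.5 − 1.5)/8 = 0.75.
Right endpoints: 2.25, 3, 3.75, 4.5, 5.25, 6, 6.75, 7.5.
f(2.25) = 0.8, f(3) = 5/7, f(3.75) = 20/31, f(4.5) = 10/17, f(5.25) = 20/37, f(6) = 0.5, f(6.75) = 20/43, f(7.5) = 10/23.
Sum = Δt · [f(2.25) + f(3) + f(3.75) + ...].
Sum ≈ 3.516091.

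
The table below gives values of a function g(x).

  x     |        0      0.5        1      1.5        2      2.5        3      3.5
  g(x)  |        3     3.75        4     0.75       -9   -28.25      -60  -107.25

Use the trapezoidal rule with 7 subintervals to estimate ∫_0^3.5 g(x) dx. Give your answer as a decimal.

Δx = 0.5.
T_7 = (0.5/2)·[3 + 2·3.75 + 2·4 + 2·0.75 + 2·(-9) + 2·(-28.25) + 2·(-60) + (-107.25)] = -70.4375.

-70.4375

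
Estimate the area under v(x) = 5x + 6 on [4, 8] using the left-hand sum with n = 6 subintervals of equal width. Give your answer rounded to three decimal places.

Δx = (8 − 4)/6 = 2/3.
Left endpoints: 4, 14/3, 16/3, 6, 20/3, 22/3.
v(4) = 26, v(14/3) = 88/3, v(16/3) = 98/3, v(6) = 36, v(20/3) = 118/3, v(22/3) = 128/3.
Sum = Δx · [v(4) + v(14/3) + v(16/3) + ...].
Sum ≈ 137.333.

137.333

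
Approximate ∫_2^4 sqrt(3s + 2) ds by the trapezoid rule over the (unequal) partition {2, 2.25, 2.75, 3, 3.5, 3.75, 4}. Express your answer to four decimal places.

Subinterval widths: 0.25, 0.5, 0.25, 0.5, 0.25, 0.25.
f(2) ≈ 2.8284, f(2.25) ≈ 2.9580, f(2.75) ≈ 3.2016, f(3) ≈ 3.3166, f(3.5) ≈ 3.5355, f(3.75) ≈ 3.6401, f(4) ≈ 3.7417.
On each subinterval the trapezoid contributes (Δs_i/2)·[f(s_{i-1}) + f(s_i)].
Sum ≈ 6.6107.

6.6107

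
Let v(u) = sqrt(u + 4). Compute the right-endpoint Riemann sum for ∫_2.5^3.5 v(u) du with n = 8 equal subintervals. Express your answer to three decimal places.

2.657

Δu = (3.5 − 2.5)/8 = 0.125.
Right endpoints: 2.625, 2.75, 2.875, 3, 3.125, 3.25, 3.375, 3.5.
v(2.625) ≈ 2.574, v(2.75) ≈ 2.598, v(2.875) ≈ 2.622, v(3) ≈ 2.646, v(3.125) ≈ 2.669, v(3.25) ≈ 2.693, v(3.375) ≈ 2.716, v(3.5) ≈ 2.739.
Sum = Δu · [v(2.625) + v(2.75) + v(2.875) + ...].
Sum ≈ 2.657.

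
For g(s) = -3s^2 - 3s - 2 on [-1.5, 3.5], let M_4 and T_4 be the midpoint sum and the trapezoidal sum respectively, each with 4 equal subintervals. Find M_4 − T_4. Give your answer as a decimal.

M_4 = -69.296875.
T_4 = -75.15625.
M_4 − T_4 = 5.859375.

5.859375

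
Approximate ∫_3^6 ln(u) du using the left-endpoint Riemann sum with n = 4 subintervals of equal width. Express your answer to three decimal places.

4.187

Δu = (6 − 3)/4 = 0.75.
Left endpoints: 3, 3.75, 4.5, 5.25.
f(3) ≈ 1.099, f(3.75) ≈ 1.322, f(4.5) ≈ 1.504, f(5.25) ≈ 1.658.
Sum = Δu · [f(3) + f(3.75) + f(4.5) + f(5.25)].
Sum ≈ 4.187.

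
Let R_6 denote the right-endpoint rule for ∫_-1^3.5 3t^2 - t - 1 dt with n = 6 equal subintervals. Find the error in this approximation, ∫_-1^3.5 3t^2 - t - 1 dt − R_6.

-12.234375

Exact integral: ∫_-1^3.5 f(t) dt = 33.75.
R_6 = 45.984375.
Error = 33.75 − 45.984375 = -12.234375.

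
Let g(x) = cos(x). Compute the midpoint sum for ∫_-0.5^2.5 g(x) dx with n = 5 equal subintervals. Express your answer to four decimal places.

1.0942

Δx = (2.5 − (-0.5))/5 = 0.6.
Midpoints: -0.2, 0.4, 1, 1.6, 2.2.
g(-0.2) ≈ 0.9801, g(0.4) ≈ 0.9211, g(1) ≈ 0.5403, g(1.6) ≈ -0.0292, g(2.2) ≈ -0.5885.
Sum = Δx · [g(-0.2) + g(0.4) + g(1) + g(1.6) + g(2.2)].
Sum ≈ 1.0942.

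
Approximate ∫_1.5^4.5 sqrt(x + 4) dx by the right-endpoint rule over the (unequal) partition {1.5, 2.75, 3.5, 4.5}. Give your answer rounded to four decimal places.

Subinterval widths: 1.25, 0.75, 1.
Right endpoints: 2.75, 3.5, 4.5.
f(2.75) ≈ 2.5981, f(3.5) ≈ 2.7386, f(4.5) ≈ 2.9155.
Sum = Σ Δx_i · f(x_i).
Sum ≈ 8.2170.

8.2170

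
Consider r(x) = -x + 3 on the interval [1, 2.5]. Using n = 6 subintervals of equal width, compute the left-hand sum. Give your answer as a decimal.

2.0625

Δx = (2.5 − 1)/6 = 0.25.
Left endpoints: 1, 1.25, 1.5, 1.75, 2, 2.25.
r(1) = 2, r(1.25) = 1.75, r(1.5) = 1.5, r(1.75) = 1.25, r(2) = 1, r(2.25) = 0.75.
Sum = Δx · [r(1) + r(1.25) + r(1.5) + ...].
Sum = 2.0625.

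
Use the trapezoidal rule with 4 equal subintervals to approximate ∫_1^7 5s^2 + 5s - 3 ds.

683.25

Δs = (7 − 1)/4 = 1.5.
f(1) = 7, f(2.5) = 40.75, f(4) = 97, f(5.5) = 175.75, f(7) = 277.
T_4 = (Δs/2)·[f(s_0) + 2f(s_1) + 2f(s_2) + 2f(s_3) + f(s_4)].
Sum = 683.25.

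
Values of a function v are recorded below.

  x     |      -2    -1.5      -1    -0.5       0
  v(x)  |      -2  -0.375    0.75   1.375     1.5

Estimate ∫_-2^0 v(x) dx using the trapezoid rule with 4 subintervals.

0.75

Δx = 0.5.
T_4 = (0.5/2)·[(-2) + 2·(-0.375) + 2·0.75 + 2·1.375 + 1.5] = 0.75.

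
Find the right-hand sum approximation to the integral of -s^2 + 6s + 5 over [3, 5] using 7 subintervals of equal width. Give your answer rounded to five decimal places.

24.73469

Δs = (5 − 3)/7 = 2/7.
Right endpoints: 23/7, 25/7, 27/7, 29/7, 31/7, 33/7, 5.
f(23/7) = 682/49, f(25/7) = 670/49, f(27/7) = 650/49, f(29/7) = 622/49, f(31/7) = 586/49, f(33/7) = 542/49, f(5) = 10.
Sum = Δs · [f(23/7) + f(25/7) + f(27/7) + ...].
Sum ≈ 24.73469.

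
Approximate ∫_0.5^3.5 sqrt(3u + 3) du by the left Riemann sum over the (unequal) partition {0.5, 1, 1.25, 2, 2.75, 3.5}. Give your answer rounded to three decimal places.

8.387

Subinterval widths: 0.5, 0.25, 0.75, 0.75, 0.75.
Left endpoints: 0.5, 1, 1.25, 2, 2.75.
f(0.5) ≈ 2.121, f(1) ≈ 2.449, f(1.25) ≈ 2.598, f(2) ≈ 3.000, f(2.75) ≈ 3.354.
Sum = Σ Δu_i · f(u_i).
Sum ≈ 8.387.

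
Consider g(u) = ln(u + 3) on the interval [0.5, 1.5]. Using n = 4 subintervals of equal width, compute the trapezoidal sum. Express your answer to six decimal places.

Δu = (1.5 − 0.5)/4 = 0.25.
g(0.5) ≈ 1.252763, g(0.75) ≈ 1.321756, g(1) ≈ 1.386294, g(1.25) ≈ 1.446919, g(1.5) ≈ 1.504077.
T_4 = (Δu/2)·[g(u_0) + 2g(u_1) + 2g(u_2) + 2g(u_3) + g(u_4)].
Sum ≈ 1.383347.

1.383347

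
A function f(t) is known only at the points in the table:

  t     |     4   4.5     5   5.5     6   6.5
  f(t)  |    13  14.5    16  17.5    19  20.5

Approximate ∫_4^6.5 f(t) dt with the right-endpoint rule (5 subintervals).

43.75

Δt = 0.5.
Sum = 0.5·[14.5 + 16 + 17.5 + 19 + 20.5] = 43.75.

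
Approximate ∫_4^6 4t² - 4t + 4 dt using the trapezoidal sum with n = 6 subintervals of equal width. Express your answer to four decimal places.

Δt = (6 − 4)/6 = 1/3.
f(4) = 52, f(13/3) = 556/9, f(14/3) = 652/9, f(5) = 84, f(16/3) = 868/9, f(17/3) = 988/9, f(6) = 124.
T_6 = (Δt/2)·[f(t_0) + 2f(t_1) + ... + 2f(t_{5}) + f(t_6)].
Sum ≈ 170.8148.

170.8148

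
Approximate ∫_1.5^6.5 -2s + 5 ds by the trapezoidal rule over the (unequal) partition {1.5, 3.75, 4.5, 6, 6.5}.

Subinterval widths: 2.25, 0.75, 1.5, 0.5.
f(1.5) = 2, f(3.75) = -2.5, f(4.5) = -4, f(6) = -7, f(6.5) = -8.
On each subinterval the trapezoid contributes (Δs_i/2)·[f(s_{i-1}) + f(s_i)].
Sum = -15.

-15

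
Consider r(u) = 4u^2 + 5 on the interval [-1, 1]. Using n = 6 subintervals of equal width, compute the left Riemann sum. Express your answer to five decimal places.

Δu = (1 − (-1))/6 = 1/3.
Left endpoints: -1, -2/3, -1/3, 0, 1/3, 2/3.
r(-1) = 9, r(-2/3) = 61/9, r(-1/3) = 49/9, r(0) = 5, r(1/3) = 49/9, r(2/3) = 61/9.
Sum = Δu · [r(-1) + r(-2/3) + r(-1/3) + ...].
Sum ≈ 12.81481.

12.81481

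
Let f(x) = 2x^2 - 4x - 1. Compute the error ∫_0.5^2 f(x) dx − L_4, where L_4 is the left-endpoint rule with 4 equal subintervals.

0.2109375

Exact integral: ∫_0.5^2 f(x) dx = -3.75.
L_4 = -3.9609375.
Error = -3.75 − (-3.9609375) = 0.2109375.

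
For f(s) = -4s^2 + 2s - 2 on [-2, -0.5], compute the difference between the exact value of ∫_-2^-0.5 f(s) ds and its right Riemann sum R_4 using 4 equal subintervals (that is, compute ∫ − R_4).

-3.234375

Exact integral: ∫_-2^-0.5 f(s) ds = -17.25.
R_4 = -14.015625.
Error = -17.25 − (-14.015625) = -3.234375.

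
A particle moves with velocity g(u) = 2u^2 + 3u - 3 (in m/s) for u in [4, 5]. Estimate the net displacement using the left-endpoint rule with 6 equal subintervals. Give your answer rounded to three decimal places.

49.426

Δu = (5 − 4)/6 = 1/6.
Left endpoints: 4, 25/6, 13/3, 4.5, 14/3, 29/6.
g(4) = 41, g(25/6) = 398/9, g(13/3) = 428/9, g(4.5) = 51, g(14/3) = 491/9, g(29/6) = 524/9.
Sum = Δu · [g(4) + g(25/6) + g(13/3) + ...].
Sum ≈ 49.426.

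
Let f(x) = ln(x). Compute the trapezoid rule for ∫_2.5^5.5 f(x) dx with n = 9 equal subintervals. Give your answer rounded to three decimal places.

Δx = (5.5 − 2.5)/9 = 1/3.
f(2.5) ≈ 0.916, f(17/6) ≈ 1.041, f(19/6) ≈ 1.153, f(3.5) ≈ 1.253, f(23/6) ≈ 1.344, f(25/6) ≈ 1.427, f(4.5) ≈ 1.504, f(29/6) ≈ 1.576, f(31/6) ≈ 1.642, f(5.5) ≈ 1.705.
T_9 = (Δx/2)·[f(x_0) + 2f(x_1) + ... + 2f(x_{8}) + f(x_9)].
Sum ≈ 4.083.

4.083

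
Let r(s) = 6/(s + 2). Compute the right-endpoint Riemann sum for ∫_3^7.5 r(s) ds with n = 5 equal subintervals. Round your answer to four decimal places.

Δs = (7.5 − 3)/5 = 0.9.
Right endpoints: 3.9, 4.8, 5.7, 6.6, 7.5.
r(3.9) = 60/59, r(4.8) = 15/17, r(5.7) = 60/77, r(6.6) = 30/43, r(7.5) = 12/19.
Sum = Δs · [r(3.9) + r(4.8) + r(5.7) + r(6.6) + r(7.5)].
Sum ≈ 3.6070.

3.6070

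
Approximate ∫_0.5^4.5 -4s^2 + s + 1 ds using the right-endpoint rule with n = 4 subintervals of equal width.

Δs = (4.5 − 0.5)/4 = 1.
Right endpoints: 1.5, 2.5, 3.5, 4.5.
f(1.5) = -6.5, f(2.5) = -21.5, f(3.5) = -44.5, f(4.5) = -75.5.
Sum = Δs · [f(1.5) + f(2.5) + f(3.5) + f(4.5)].
Sum = -148.

-148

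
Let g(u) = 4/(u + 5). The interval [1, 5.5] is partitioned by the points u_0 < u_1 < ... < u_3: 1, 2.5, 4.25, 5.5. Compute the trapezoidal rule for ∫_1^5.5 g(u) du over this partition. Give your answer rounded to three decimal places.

2.253

Subinterval widths: 1.5, 1.75, 1.25.
g(1) = 2/3, g(2.5) = 8/15, g(4.25) = 16/37, g(5.5) = 8/21.
On each subinterval the trapezoid contributes (Δu_i/2)·[g(u_{i-1}) + g(u_i)].
Sum ≈ 2.253.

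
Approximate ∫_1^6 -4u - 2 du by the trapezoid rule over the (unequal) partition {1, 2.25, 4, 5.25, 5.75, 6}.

-80

Subinterval widths: 1.25, 1.75, 1.25, 0.5, 0.25.
f(1) = -6, f(2.25) = -11, f(4) = -18, f(5.25) = -23, f(5.75) = -25, f(6) = -26.
On each subinterval the trapezoid contributes (Δu_i/2)·[f(u_{i-1}) + f(u_i)].
Sum = -80.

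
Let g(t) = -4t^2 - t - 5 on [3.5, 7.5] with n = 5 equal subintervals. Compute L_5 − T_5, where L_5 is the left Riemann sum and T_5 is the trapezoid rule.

72

L_5 = -477.04.
T_5 = -549.04.
L_5 − T_5 = 72.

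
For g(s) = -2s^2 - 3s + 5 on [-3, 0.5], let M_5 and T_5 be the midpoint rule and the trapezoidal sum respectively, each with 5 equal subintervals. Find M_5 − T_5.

0.8575

M_5 = 12.8275.
T_5 = 11.97.
M_5 − T_5 = 0.8575.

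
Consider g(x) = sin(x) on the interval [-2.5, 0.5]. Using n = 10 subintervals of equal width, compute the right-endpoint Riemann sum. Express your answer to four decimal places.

Δx = (0.5 − (-2.5))/10 = 0.3.
Right endpoints: -2.2, -1.9, -1.6, -1.3, -1, -0.7, -0.4, -0.1, 0.2, 0.5.
g(-2.2) ≈ -0.8085, g(-1.9) ≈ -0.9463, g(-1.6) ≈ -0.9996, g(-1.3) ≈ -0.9636, g(-1) ≈ -0.8415, g(-0.7) ≈ -0.6442, g(-0.4) ≈ -0.3894, g(-0.1) ≈ -0.0998, g(0.2) ≈ 0.1987, g(0.5) ≈ 0.4794.
Sum = Δx · [g(-2.2) + g(-1.9) + g(-1.6) + ...].
Sum ≈ -1.5044.

-1.5044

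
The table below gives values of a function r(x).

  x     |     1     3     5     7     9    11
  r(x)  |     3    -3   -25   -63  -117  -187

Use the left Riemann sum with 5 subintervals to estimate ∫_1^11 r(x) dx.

Δx = 2.
Sum = 2·[3 + (-3) + (-25) + (-63) + (-117)] = -410.

-410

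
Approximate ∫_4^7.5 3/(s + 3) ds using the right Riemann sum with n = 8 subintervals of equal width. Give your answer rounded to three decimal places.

1.186

Δs = (7.5 − 4)/8 = 0.4375.
Right endpoints: 4.4375, 4.875, 5.3125, 5.75, 6.1875, 6.625, 7.0625, 7.5.
f(4.4375) = 48/119, f(4.875) = 8/21, f(5.3125) = 48/133, f(5.75) = 12/35, f(6.1875) = 16/49, f(6.625) = 24/77, f(7.0625) = 48/161, f(7.5) = 2/7.
Sum = Δs · [f(4.4375) + f(4.875) + f(5.3125) + ...].
Sum ≈ 1.186.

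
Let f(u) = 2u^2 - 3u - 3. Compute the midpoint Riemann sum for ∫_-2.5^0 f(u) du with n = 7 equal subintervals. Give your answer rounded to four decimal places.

Δu = (0 − (-2.5))/7 = 5/14.
Midpoints: -65/28, -55/28, -45/28, -1.25, -25/28, -15/28, -5/28.
f(-65/28) = 5779/392, f(-55/28) = 4159/392, f(-45/28) = 2739/392, f(-1.25) = 3.875, f(-25/28) = 499/392, f(-15/28) = -321/392, f(-5/28) = -941/392.
Sum = Δu · [f(-65/28) + f(-55/28) + f(-45/28) + ...].
Sum ≈ 12.2385.

12.2385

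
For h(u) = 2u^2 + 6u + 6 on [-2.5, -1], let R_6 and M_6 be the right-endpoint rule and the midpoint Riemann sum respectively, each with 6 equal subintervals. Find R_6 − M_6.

R_6 = 2.84375.
M_6 = 2.984375.
R_6 − M_6 = -0.140625.

-0.140625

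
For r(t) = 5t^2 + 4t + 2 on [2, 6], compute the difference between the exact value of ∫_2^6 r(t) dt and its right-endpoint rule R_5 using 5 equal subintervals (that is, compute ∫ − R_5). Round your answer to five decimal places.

Exact integral: ∫_2^6 r(t) dt ≈ 418.6666667.
R_5 = 491.2.
Error ≈ 418.6666667 − 491.2 ≈ -72.53333.

-72.53333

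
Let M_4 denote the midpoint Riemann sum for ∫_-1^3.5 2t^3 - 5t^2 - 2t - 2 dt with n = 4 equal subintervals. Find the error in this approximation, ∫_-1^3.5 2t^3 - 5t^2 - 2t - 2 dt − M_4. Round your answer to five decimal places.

Exact integral: ∫_-1^3.5 f(t) dt = -18.84375.
M_4 ≈ -20.0302734.
Error ≈ -18.84375 − (-20.0302734) ≈ 1.18652.

1.18652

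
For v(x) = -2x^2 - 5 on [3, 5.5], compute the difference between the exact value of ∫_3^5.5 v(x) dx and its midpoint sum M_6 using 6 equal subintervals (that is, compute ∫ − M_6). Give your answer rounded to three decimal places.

-0.072

Exact integral: ∫_3^5.5 v(x) dx ≈ -105.41667.
M_6 ≈ -105.34433.
Error ≈ -105.41667 − (-105.34433) ≈ -0.072.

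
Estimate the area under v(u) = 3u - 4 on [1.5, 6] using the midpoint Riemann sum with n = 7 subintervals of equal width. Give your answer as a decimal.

32.625

Δu = (6 − 1.5)/7 = 9/14.
Midpoints: 51/28, 69/28, 87/28, 3.75, 123/28, 141/28, 159/28.
v(51/28) = 41/28, v(69/28) = 95/28, v(87/28) = 149/28, v(3.75) = 7.25, v(123/28) = 257/28, v(141/28) = 311/28, v(159/28) = 365/28.
Sum = Δu · [v(51/28) + v(69/28) + v(87/28) + ...].
Sum = 32.625.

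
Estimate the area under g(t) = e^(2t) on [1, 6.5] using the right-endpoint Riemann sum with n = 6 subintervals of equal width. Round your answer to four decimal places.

Δt = (6.5 − 1)/6 = 11/12.
Right endpoints: 23/12, 17/6, 3.75, 14/3, 67/12, 6.5.
g(23/12) ≈ 46.2163, g(17/6) ≈ 289.0694, g(3.75) ≈ 1808.0424, g(14/3) ≈ 11308.7646, g(67/12) ≈ 70732.9408, g(6.5) ≈ 442413.3920.
Sum = Δt · [g(23/12) + g(17/6) + g(3.75) + ...].
Sum ≈ 482715.2234.

482715.2234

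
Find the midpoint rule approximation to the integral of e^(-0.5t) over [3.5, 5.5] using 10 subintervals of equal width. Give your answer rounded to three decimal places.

0.220

Δt = (5.5 − 3.5)/10 = 0.2.
Midpoints: 3.6, 3.8, 4, 4.2, 4.4, 4.6, 4.8, 5, 5.2, 5.4.
f(3.6) ≈ 0.165, f(3.8) ≈ 0.150, f(4) ≈ 0.135, f(4.2) ≈ 0.122, f(4.4) ≈ 0.111, f(4.6) ≈ 0.100, f(4.8) ≈ 0.091, f(5) ≈ 0.082, f(5.2) ≈ 0.074, f(5.4) ≈ 0.067.
Sum = Δt · [f(3.6) + f(3.8) + f(4) + ...].
Sum ≈ 0.220.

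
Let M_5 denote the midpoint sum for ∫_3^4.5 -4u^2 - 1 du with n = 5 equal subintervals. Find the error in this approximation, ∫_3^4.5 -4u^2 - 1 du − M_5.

-0.045

Exact integral: ∫_3^4.5 f(u) du = -87.
M_5 = -86.955.
Error = -87 − (-86.955) = -0.045.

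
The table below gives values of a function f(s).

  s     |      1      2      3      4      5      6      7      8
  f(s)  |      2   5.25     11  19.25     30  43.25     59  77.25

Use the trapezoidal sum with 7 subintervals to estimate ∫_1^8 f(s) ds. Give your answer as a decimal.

Δs = 1.
T_7 = (1/2)·[2 + 2·5.25 + 2·11 + 2·19.25 + 2·30 + 2·43.25 + 2·59 + 77.25] = 207.375.

207.375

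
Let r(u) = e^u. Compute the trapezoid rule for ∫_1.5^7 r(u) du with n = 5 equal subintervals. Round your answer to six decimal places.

Δu = (7 − 1.5)/5 = 1.1.
r(1.5) ≈ 4.481689, r(2.6) ≈ 13.463738, r(3.7) ≈ 40.447304, r(4.8) ≈ 121.510418, r(5.9) ≈ 365.037468, r(7) ≈ 1096.633158.
T_5 = (Δu/2)·[r(u_0) + 2r(u_1) + ... + 2r(u_{4}) + r(u_5)].
Sum ≈ 1200.117987.

1200.117987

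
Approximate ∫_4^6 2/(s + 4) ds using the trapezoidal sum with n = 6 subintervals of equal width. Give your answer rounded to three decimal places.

Δs = (6 − 4)/6 = 1/3.
f(4) = 0.25, f(13/3) = 0.24, f(14/3) = 3/13, f(5) = 2/9, f(16/3) = 3/14, f(17/3) = 6/29, f(6) = 0.2.
T_6 = (Δs/2)·[f(s_0) + 2f(s_1) + ... + 2f(s_{5}) + f(s_6)].
Sum ≈ 0.446.

0.446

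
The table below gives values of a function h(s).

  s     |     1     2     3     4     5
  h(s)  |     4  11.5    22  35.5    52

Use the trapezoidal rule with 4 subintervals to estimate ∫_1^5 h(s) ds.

97

Δs = 1.
T_4 = (1/2)·[4 + 2·11.5 + 2·22 + 2·35.5 + 52] = 97.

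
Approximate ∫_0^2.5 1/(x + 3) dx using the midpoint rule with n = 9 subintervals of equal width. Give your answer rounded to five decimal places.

Δx = (2.5 − 0)/9 = 5/18.
Midpoints: 5/36, 5/12, 25/36, 35/36, 1.25, 55/36, 65/36, 25/12, 85/36.
f(5/36) = 36/113, f(5/12) = 12/41, f(25/36) = 36/133, f(35/36) = 36/143, f(1.25) = 4/17, f(55/36) = 36/163, f(65/36) = 36/173, f(25/12) = 12/61, f(85/36) = 36/193.
Sum = Δx · [f(5/36) + f(5/12) + f(25/36) + ...].
Sum ≈ 0.60589.

0.60589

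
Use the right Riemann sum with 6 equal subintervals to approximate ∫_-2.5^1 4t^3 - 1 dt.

-23.953125

Δt = (1 − (-2.5))/6 = 7/12.
Right endpoints: -23/12, -4/3, -0.75, -1/6, 5/12, 1.
f(-23/12) = -12599/432, f(-4/3) = -283/27, f(-0.75) = -2.6875, f(-1/6) = -55/54, f(5/12) = -307/432, f(1) = 3.
Sum = Δt · [f(-23/12) + f(-4/3) + f(-0.75) + ...].
Sum = -23.953125.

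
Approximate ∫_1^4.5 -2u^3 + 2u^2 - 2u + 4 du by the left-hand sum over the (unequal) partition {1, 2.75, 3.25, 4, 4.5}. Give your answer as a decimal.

Subinterval widths: 1.75, 0.5, 0.75, 0.5.
Left endpoints: 1, 2.75, 3.25, 4.
f(1) = 2, f(2.75) = -27.96875, f(3.25) = -50.03125, f(4) = -100.
Sum = Σ Δu_i · f(u_i).
Sum = -98.0078125.

-98.0078125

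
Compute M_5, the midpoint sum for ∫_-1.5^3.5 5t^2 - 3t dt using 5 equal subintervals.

Δt = (3.5 − (-1.5))/5 = 1.
Midpoints: -1, 0, 1, 2, 3.
f(-1) = 8, f(0) = 0, f(1) = 2, f(2) = 14, f(3) = 36.
Sum = Δt · [f(-1) + f(0) + f(1) + f(2) + f(3)].
Sum = 60.

60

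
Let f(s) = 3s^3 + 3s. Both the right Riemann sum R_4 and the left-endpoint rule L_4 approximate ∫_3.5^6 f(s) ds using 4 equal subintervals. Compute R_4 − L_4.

329.296875

R_4 ≈ 1066.684570.
L_4 ≈ 737.387695.
R_4 − L_4 = 329.296875.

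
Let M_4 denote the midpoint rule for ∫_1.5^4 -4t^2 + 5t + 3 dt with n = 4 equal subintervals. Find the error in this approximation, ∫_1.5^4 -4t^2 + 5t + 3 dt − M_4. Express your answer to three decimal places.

Exact integral: ∫_1.5^4 f(t) dt ≈ -38.95833.
M_4 = -38.6328125.
Error ≈ -38.95833 − (-38.6328125) ≈ -0.326.

-0.326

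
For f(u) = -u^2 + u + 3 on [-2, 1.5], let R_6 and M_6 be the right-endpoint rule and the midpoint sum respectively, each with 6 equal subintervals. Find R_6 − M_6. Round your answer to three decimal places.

R_6 ≈ 7.16609.
M_6 ≈ 5.93258.
R_6 − M_6 ≈ 1.234.

1.234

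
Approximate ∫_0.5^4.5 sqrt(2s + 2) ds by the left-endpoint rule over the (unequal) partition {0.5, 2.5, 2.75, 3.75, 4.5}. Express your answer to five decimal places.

Subinterval widths: 2, 0.25, 1, 0.75.
Left endpoints: 0.5, 2.5, 2.75, 3.75.
f(0.5) ≈ 1.73205, f(2.5) ≈ 2.64575, f(2.75) ≈ 2.73861, f(3.75) ≈ 3.08221.
Sum = Σ Δs_i · f(s_i).
Sum ≈ 9.17581.

9.17581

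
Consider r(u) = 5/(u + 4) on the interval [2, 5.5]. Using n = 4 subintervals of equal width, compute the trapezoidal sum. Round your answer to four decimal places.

2.3030

Δu = (5.5 − 2)/4 = 0.875.
r(2) = 5/6, r(2.875) = 8/11, r(3.75) = 20/31, r(4.625) = 40/69, r(5.5) = 10/19.
T_4 = (Δu/2)·[r(u_0) + 2r(u_1) + 2r(u_2) + 2r(u_3) + r(u_4)].
Sum ≈ 2.3030.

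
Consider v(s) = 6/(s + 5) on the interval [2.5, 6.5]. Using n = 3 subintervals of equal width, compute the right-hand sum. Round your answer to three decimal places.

2.388

Δs = (6.5 − 2.5)/3 = 4/3.
Right endpoints: 23/6, 31/6, 6.5.
v(23/6) = 36/53, v(31/6) = 36/61, v(6.5) = 12/23.
Sum = Δs · [v(23/6) + v(31/6) + v(6.5)].
Sum ≈ 2.388.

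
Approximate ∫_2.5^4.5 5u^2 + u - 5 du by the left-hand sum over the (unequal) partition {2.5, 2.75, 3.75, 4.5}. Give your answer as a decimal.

94.546875

Subinterval widths: 0.25, 1, 0.75.
Left endpoints: 2.5, 2.75, 3.75.
f(2.5) = 28.75, f(2.75) = 35.5625, f(3.75) = 69.0625.
Sum = Σ Δu_i · f(u_i).
Sum = 94.546875.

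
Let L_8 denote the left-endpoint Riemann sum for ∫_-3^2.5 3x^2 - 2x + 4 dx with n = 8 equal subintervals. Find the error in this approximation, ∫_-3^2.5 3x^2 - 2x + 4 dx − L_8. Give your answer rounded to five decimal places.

-7.91699

Exact integral: ∫_-3^2.5 f(x) dx = 67.375.
L_8 ≈ 75.2919922.
Error ≈ 67.375 − 75.2919922 ≈ -7.91699.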